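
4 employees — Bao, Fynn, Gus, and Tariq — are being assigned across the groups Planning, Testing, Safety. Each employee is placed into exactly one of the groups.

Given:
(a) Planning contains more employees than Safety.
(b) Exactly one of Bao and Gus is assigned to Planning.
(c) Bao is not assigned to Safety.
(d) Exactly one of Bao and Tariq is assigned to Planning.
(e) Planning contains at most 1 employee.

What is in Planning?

Planning = {Bao}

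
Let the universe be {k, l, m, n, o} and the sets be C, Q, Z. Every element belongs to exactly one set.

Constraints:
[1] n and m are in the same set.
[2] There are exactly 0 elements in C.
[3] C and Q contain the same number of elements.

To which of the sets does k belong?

(2): C already has 0, so the rest are out.
Suppose k ∈ Q: no assignment then satisfies all the clues, so k ∉ Q.

k: Z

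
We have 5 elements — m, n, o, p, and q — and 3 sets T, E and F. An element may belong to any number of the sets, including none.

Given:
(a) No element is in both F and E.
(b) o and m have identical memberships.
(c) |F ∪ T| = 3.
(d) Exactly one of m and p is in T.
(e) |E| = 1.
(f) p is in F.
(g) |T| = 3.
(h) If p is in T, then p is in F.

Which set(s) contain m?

From (f): p ∈ F.
(a) (disjoint): p ∉ E.
Suppose m ∈ T: no assignment then satisfies all the clues, so m ∉ T.

m: none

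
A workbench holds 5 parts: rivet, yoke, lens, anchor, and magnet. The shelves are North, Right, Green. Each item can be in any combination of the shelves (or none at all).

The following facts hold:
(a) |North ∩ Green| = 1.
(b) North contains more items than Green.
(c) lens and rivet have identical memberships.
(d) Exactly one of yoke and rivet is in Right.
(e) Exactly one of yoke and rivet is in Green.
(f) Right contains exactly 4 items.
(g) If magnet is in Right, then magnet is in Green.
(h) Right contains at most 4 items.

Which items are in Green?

Green = {magnet, yoke}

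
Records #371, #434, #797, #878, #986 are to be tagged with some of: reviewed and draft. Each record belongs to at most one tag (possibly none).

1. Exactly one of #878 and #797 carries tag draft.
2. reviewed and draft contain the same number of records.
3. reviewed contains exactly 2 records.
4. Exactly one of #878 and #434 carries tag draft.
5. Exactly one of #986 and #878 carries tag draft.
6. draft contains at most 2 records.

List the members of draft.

draft = {#371, #878}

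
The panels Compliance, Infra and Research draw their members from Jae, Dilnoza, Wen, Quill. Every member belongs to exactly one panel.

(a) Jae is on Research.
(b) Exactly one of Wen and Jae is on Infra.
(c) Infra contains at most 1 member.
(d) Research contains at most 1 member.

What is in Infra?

From (a): Jae ∈ Research.
(b) (exactly one): Wen ∈ Infra.
(c): Infra already has 1, so the rest are out.
(d): Research already has 1, so the rest are out.
Only one panel left: Dilnoza ∈ Compliance.
Only one panel left: Quill ∈ Compliance.

Infra = {Wen}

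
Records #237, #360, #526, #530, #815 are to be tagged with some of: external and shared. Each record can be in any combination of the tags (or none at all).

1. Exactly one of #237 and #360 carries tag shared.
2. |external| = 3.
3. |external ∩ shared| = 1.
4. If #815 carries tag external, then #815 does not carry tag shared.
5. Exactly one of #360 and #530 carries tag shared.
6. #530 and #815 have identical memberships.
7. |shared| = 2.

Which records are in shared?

shared = {#360, #526}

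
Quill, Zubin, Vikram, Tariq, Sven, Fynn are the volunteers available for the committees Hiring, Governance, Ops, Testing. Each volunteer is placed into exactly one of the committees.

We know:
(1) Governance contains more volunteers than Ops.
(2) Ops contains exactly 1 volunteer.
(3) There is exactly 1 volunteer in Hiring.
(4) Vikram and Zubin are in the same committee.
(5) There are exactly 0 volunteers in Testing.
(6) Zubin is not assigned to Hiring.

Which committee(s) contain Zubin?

Zubin: Governance

From (6): Zubin ∉ Hiring.
(4): Vikram matches Zubin: Vikram ∉ Hiring.
(5): Testing already has 0, so the rest are out.
Suppose Zubin ∉ Governance: no assignment then satisfies all the clues, so Zubin ∈ Governance.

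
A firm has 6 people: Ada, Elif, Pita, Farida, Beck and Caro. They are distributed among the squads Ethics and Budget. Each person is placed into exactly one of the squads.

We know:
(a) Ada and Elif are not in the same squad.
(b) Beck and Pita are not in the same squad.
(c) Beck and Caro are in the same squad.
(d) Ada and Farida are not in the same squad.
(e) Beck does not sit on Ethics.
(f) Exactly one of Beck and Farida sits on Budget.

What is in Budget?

From (e): Beck ∉ Ethics.
(c): Caro matches Beck: Caro ∉ Ethics.
Only one squad left: Beck ∈ Budget.
Only one squad left: Caro ∈ Budget.
(b): Pita ∉ Budget.
(f) (exactly one): Farida ∉ Budget.
Only one squad left: Pita ∈ Ethics.
Only one squad left: Farida ∈ Ethics.
(d): Ada ∉ Ethics.
Only one squad left: Ada ∈ Budget.
(a): Elif ∉ Budget.
Only one squad left: Elif ∈ Ethics.

Budget = {Ada, Beck, Caro}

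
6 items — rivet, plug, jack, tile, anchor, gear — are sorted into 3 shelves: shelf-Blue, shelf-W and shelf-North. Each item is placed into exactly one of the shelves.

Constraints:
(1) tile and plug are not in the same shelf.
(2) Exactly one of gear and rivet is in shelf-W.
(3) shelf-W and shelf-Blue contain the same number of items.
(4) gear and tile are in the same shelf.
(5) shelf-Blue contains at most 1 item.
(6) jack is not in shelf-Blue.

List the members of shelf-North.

shelf-North = {anchor, gear, jack, tile}

From (6): jack ∉ shelf-Blue.
Suppose rivet ∈ shelf-North: no assignment then satisfies all the clues, so rivet ∉ shelf-North.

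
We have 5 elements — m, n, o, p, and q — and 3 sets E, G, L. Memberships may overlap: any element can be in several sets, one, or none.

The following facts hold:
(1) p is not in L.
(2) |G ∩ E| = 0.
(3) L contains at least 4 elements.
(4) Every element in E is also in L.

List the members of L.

L = {m, n, o, q}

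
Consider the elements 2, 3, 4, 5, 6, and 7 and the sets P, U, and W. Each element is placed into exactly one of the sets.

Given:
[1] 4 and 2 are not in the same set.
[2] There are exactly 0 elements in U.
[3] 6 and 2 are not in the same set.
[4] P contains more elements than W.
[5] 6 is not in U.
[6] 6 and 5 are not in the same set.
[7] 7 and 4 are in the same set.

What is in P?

P = {3, 4, 6, 7}

From (5): 6 ∉ U.
(2): U already has 0, so the rest are out.
Suppose 2 ∈ P: no assignment then satisfies all the clues, so 2 ∉ P.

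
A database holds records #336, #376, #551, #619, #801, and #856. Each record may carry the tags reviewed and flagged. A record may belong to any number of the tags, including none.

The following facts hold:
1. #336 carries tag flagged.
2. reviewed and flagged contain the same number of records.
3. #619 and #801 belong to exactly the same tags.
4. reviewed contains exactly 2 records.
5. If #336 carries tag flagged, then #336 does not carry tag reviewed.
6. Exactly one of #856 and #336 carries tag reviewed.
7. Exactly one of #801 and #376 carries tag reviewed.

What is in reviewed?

From (1): #336 ∈ flagged.
(5): #336 ∉ reviewed.
(6) (exactly one): #856 ∈ reviewed.
Suppose #376 ∉ reviewed: no assignment then satisfies all the clues, so #376 ∈ reviewed.

reviewed = {#376, #856}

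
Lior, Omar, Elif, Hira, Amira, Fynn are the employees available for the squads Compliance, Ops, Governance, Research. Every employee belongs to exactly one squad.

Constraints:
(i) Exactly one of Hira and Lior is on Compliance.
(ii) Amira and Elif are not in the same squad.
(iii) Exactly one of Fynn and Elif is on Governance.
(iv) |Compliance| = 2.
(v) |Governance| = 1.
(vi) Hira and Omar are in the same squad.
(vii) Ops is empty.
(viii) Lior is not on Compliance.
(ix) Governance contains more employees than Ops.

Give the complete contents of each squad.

Compliance = {Hira, Omar}; Ops = {}; Governance = {Elif}; Research = {Amira, Fynn, Lior}

From (viii): Lior ∉ Compliance.
(i) (exactly one): Hira ∈ Compliance.
(vi): Omar matches Hira: Omar ∈ Compliance.
(vii): Ops already has 0, so the rest are out.
(iv): Compliance already has 2, so the rest are out.
Suppose Lior ∈ Governance: no assignment then satisfies all the clues, so Lior ∉ Governance.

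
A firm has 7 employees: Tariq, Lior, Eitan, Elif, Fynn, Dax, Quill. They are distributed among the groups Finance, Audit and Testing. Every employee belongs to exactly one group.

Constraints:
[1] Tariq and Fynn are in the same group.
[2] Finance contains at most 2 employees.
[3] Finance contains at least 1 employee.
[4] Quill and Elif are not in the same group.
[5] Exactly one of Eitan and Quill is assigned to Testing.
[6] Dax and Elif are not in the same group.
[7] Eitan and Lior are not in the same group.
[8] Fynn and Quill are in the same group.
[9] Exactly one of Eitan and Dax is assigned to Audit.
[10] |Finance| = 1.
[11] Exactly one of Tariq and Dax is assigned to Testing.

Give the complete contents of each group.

Finance = {Dax}; Audit = {Eitan, Elif}; Testing = {Fynn, Lior, Quill, Tariq}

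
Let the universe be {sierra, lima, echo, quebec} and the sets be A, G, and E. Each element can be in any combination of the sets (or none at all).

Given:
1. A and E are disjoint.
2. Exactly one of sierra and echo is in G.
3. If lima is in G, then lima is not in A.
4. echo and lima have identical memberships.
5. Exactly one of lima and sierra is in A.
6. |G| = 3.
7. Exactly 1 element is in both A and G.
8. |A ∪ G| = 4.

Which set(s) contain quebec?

quebec: A, G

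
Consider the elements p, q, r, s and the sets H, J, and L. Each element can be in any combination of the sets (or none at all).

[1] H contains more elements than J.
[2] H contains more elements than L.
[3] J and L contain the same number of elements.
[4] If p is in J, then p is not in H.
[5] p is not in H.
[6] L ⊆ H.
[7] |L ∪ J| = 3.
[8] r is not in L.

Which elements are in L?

From (5): p ∉ H.
From (8): r ∉ L.
(6) contrapositive: p ∉ L.
Suppose q ∉ L: no assignment then satisfies all the clues, so q ∈ L.

L = {q, s}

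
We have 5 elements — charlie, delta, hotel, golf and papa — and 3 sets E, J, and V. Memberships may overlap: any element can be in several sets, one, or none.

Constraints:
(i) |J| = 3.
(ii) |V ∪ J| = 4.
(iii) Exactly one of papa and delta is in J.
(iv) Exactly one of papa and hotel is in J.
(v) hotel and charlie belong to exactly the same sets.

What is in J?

J = {charlie, delta, hotel}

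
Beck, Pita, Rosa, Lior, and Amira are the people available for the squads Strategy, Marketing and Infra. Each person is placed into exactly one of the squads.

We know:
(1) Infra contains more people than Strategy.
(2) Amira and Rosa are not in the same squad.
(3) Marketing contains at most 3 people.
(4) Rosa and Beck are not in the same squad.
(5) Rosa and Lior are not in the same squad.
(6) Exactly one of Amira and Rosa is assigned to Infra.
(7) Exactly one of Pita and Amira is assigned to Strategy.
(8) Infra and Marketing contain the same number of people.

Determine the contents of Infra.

Infra = {Pita, Rosa}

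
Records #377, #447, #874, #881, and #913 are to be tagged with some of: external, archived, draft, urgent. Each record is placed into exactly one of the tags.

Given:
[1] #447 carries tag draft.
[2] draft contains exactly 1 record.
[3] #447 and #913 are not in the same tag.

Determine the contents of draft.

draft = {#447}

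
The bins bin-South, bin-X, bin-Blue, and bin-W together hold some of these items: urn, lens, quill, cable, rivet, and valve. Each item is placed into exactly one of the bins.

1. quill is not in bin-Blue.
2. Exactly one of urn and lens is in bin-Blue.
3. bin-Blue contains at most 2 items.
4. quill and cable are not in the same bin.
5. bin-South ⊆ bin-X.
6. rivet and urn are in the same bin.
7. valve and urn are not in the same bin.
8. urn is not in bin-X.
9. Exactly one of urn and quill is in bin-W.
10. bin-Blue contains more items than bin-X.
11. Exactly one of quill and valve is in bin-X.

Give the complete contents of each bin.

From (1): quill ∉ bin-Blue.
From (8): urn ∉ bin-X.
(5) contrapositive: urn ∉ bin-South.
(6): rivet matches urn: rivet ∉ bin-South.
(6): rivet matches urn: rivet ∉ bin-X.
Suppose urn ∈ bin-Blue: no assignment then satisfies all the clues, so urn ∉ bin-Blue.

bin-South = {}; bin-X = {quill}; bin-Blue = {lens, valve}; bin-W = {cable, rivet, urn}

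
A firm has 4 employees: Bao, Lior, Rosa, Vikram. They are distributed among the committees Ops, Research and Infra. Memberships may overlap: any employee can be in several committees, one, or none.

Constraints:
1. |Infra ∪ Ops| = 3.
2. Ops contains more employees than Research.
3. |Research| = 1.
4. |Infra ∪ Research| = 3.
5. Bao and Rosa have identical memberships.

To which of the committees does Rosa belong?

Rosa: Infra, Ops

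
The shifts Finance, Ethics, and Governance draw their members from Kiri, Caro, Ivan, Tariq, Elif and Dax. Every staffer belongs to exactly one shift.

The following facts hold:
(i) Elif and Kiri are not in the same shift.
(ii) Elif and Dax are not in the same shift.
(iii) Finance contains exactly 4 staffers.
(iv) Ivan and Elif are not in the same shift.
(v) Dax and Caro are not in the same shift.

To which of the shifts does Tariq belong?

Tariq: Finance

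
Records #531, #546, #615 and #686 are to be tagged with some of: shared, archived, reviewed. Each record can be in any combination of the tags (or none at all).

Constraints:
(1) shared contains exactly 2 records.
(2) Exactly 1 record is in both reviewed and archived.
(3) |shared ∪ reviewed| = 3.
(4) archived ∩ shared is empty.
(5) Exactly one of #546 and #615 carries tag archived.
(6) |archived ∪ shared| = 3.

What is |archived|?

1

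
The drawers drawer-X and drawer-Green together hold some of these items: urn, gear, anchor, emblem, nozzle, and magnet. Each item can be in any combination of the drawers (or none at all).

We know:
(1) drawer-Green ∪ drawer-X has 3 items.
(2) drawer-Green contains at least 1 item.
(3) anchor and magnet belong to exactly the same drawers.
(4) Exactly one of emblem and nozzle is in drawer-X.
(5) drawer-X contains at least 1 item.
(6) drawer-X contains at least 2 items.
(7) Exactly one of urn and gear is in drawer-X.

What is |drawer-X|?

2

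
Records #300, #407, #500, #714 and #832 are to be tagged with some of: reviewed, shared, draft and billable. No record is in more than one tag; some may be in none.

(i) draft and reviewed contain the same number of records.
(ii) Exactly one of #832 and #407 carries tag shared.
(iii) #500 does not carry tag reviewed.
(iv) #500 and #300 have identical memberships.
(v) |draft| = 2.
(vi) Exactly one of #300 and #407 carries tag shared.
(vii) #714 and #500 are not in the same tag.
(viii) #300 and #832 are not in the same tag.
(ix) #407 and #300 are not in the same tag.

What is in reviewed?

reviewed = {#714, #832}

From (iii): #500 ∉ reviewed.
(iv): #300 matches #500: #300 ∉ reviewed.
Suppose #407 ∈ reviewed: no assignment then satisfies all the clues, so #407 ∉ reviewed.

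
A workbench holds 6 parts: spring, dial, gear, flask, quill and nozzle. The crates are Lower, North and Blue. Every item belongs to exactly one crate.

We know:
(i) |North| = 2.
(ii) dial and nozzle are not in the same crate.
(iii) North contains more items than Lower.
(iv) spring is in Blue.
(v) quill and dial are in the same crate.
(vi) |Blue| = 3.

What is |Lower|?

1

From (iv): spring ∈ Blue.
Suppose dial ∈ Lower: no assignment then satisfies all the clues, so dial ∉ Lower.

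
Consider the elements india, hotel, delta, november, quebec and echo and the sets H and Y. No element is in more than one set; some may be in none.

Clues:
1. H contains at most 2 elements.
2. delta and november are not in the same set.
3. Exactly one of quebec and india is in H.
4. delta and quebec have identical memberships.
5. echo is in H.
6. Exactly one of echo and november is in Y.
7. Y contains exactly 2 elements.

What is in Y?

Y = {hotel, november}

From (5): echo ∈ H.
(6) (exactly one): november ∈ Y.
(2): delta ∉ Y.
(4): quebec matches delta: quebec ∉ Y.
Suppose india ∈ Y: no assignment then satisfies all the clues, so india ∉ Y.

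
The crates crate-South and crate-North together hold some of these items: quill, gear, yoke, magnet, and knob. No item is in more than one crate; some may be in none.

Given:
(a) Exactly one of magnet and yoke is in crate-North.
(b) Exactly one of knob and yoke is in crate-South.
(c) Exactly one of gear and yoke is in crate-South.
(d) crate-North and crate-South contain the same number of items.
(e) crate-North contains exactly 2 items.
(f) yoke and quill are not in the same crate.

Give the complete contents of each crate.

crate-South = {gear, knob}; crate-North = {magnet, quill}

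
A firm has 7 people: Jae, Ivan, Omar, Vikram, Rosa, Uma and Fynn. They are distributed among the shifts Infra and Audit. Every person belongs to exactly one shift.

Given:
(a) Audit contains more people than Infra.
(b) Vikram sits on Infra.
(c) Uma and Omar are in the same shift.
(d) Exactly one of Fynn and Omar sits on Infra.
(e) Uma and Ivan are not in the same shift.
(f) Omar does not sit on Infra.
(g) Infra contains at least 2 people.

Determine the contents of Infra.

Infra = {Fynn, Ivan, Vikram}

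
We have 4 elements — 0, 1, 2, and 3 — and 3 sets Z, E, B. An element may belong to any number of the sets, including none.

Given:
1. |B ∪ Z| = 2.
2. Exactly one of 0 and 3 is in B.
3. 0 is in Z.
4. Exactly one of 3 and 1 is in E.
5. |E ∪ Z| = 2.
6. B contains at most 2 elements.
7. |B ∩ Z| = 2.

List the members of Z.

Z = {0, 1}

From (3): 0 ∈ Z.
Suppose 1 ∉ Z: no assignment then satisfies all the clues, so 1 ∈ Z.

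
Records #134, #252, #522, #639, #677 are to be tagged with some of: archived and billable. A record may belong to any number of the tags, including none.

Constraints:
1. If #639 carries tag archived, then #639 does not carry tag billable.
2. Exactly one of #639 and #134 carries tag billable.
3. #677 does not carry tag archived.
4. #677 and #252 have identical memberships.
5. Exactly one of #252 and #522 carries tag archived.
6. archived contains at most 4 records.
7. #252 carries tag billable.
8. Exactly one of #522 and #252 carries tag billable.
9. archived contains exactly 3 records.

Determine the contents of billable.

billable = {#134, #252, #677}

From (3): #677 ∉ archived.
From (7): #252 ∈ billable.
(4): #252 matches #677: #252 ∉ archived.
(4): #677 matches #252: #677 ∈ billable.
(5) (exactly one): #522 ∈ archived.
(8) (exactly one): #522 ∉ billable.
(9): only 3 candidates remain for archived, so all are in.
(1): #639 ∉ billable.
(2) (exactly one): #134 ∈ billable.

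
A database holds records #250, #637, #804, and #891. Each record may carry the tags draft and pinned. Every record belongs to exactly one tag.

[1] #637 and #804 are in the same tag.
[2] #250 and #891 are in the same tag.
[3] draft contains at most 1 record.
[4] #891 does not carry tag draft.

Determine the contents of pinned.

pinned = {#250, #637, #804, #891}

From (4): #891 ∉ draft.
(2): #250 matches #891: #250 ∉ draft.
Only one tag left: #250 ∈ pinned.
Only one tag left: #891 ∈ pinned.
Suppose #637 ∉ pinned: no assignment then satisfies all the clues, so #637 ∈ pinned.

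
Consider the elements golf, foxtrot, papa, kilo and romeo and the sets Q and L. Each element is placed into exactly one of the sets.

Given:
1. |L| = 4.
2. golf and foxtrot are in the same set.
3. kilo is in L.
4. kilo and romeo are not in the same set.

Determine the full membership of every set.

From (3): kilo ∈ L.
(4): romeo ∉ L.
Only one set left: romeo ∈ Q.
(1): only 4 candidates remain for L, so all are in.

Q = {romeo}; L = {foxtrot, golf, kilo, papa}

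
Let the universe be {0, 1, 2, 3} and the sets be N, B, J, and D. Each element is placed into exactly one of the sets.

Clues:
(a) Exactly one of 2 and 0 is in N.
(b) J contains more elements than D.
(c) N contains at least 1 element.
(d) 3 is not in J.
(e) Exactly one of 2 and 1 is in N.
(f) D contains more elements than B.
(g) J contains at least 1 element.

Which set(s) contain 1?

1: J

From (d): 3 ∉ J.
Suppose 1 ∈ N: no assignment then satisfies all the clues, so 1 ∉ N.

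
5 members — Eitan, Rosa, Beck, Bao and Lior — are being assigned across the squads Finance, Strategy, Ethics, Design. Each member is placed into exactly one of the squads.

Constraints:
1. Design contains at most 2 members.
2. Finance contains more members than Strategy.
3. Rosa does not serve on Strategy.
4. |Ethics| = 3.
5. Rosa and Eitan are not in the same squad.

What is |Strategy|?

0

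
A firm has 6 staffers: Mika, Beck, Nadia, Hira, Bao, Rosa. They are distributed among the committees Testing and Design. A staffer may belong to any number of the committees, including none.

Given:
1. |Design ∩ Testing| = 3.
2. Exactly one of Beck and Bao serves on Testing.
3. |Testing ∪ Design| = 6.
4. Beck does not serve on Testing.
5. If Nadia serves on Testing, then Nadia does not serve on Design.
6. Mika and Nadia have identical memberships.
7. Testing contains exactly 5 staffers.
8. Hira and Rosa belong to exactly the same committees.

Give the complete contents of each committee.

From (4): Beck ∉ Testing.
(2) (exactly one): Bao ∈ Testing.
(7): only 5 candidates remain for Testing, so all are in.
(5): Nadia ∉ Design.
(6): Mika matches Nadia: Mika ∉ Design.
Suppose Beck ∉ Design: no assignment then satisfies all the clues, so Beck ∈ Design.

Testing = {Bao, Hira, Mika, Nadia, Rosa}; Design = {Bao, Beck, Hira, Rosa}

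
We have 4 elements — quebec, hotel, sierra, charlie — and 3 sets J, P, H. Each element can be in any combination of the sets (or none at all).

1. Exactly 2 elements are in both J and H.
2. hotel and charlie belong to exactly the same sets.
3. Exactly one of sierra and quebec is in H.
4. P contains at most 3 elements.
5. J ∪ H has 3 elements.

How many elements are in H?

3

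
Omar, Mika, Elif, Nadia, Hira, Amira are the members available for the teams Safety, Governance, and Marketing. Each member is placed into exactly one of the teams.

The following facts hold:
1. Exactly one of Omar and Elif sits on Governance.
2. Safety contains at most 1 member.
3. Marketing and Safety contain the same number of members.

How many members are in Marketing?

1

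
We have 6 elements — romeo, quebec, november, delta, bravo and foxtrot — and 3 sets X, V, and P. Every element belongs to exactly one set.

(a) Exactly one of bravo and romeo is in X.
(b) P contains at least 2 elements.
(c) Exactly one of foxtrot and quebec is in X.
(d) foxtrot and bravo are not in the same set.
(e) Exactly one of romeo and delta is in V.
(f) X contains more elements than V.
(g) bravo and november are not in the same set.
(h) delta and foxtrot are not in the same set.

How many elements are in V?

1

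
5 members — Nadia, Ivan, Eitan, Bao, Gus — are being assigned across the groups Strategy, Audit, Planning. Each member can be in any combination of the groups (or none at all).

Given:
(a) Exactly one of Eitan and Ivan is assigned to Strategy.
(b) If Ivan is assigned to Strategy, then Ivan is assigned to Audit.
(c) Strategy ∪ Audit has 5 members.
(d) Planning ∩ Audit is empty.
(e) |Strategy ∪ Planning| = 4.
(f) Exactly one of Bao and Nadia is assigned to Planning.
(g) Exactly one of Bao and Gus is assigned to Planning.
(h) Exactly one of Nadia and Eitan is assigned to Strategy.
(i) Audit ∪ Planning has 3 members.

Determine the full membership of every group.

Strategy = {Bao, Gus, Ivan, Nadia}; Audit = {Eitan, Ivan}; Planning = {Bao}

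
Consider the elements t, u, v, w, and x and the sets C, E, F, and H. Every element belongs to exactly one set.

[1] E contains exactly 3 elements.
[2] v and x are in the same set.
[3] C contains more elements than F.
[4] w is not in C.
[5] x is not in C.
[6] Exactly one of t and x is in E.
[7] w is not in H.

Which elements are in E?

E = {v, w, x}

From (4): w ∉ C.
From (5): x ∉ C.
From (7): w ∉ H.
(2): v matches x: v ∉ C.
Suppose t ∈ E: no assignment then satisfies all the clues, so t ∉ E.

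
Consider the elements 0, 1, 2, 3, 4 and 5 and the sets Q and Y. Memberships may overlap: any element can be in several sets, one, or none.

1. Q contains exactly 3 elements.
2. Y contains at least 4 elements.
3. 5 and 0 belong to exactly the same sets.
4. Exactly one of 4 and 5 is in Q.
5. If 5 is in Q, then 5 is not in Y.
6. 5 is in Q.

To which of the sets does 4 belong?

4: Y

From (6): 5 ∈ Q.
(3): 0 matches 5: 0 ∈ Q.
(4) (exactly one): 4 ∉ Q.
(5): 5 ∉ Y.
(3): 0 matches 5: 0 ∉ Y.
(2): only 4 candidates remain for Y, so all are in.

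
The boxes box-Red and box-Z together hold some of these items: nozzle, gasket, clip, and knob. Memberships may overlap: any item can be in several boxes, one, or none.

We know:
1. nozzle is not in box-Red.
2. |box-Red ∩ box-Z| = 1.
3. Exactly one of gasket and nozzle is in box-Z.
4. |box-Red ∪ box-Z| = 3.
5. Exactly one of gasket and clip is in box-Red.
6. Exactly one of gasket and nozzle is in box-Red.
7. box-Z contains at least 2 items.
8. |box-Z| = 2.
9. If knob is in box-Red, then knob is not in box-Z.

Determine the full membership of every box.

box-Red = {gasket, knob}; box-Z = {clip, gasket}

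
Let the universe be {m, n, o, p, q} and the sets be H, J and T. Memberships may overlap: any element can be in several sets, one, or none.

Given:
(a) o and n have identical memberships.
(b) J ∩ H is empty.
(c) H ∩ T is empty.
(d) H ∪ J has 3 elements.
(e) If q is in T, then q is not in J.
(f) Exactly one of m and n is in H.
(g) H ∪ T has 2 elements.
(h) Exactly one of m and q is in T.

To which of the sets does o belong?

o: J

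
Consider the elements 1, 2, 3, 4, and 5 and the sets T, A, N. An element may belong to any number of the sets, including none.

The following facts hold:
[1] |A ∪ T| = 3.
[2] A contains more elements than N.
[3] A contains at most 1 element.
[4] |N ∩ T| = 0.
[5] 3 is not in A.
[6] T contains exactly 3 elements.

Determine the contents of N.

N = {}

From (5): 3 ∉ A.
Suppose 1 ∈ N: no assignment then satisfies all the clues, so 1 ∉ N.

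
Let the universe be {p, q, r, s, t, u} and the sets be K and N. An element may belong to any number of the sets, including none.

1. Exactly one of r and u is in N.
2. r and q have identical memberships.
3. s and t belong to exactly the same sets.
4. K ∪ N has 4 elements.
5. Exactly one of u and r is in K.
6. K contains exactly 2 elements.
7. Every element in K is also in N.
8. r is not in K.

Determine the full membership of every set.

K = {p, u}; N = {p, s, t, u}

From (8): r ∉ K.
(2): q matches r: q ∉ K.
(5) (exactly one): u ∈ K.
(7) with u ∈ K: u ∈ N.
(1) (exactly one): r ∉ N.
(2): q matches r: q ∉ N.
Suppose p ∉ K: no assignment then satisfies all the clues, so p ∈ K.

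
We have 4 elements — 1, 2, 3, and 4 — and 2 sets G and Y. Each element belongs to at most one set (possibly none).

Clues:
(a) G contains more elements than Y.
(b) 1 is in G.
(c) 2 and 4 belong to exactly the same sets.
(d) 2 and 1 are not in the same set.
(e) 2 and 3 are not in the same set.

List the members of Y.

Y = {}

From (b): 1 ∈ G.
(d): 2 ∉ G.
(c): 4 matches 2: 4 ∉ G.
Suppose 2 ∈ Y: no assignment then satisfies all the clues, so 2 ∉ Y.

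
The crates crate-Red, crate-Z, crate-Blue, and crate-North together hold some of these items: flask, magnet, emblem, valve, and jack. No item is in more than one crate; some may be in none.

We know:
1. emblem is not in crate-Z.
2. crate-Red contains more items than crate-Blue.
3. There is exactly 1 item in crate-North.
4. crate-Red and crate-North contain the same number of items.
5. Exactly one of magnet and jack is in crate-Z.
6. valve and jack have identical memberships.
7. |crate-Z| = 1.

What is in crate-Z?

crate-Z = {magnet}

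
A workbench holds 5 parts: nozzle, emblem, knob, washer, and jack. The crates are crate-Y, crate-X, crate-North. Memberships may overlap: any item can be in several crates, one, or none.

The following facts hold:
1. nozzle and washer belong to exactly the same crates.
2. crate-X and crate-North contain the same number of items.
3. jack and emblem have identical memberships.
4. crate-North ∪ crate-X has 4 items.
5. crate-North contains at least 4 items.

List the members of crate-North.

crate-North = {emblem, jack, nozzle, washer}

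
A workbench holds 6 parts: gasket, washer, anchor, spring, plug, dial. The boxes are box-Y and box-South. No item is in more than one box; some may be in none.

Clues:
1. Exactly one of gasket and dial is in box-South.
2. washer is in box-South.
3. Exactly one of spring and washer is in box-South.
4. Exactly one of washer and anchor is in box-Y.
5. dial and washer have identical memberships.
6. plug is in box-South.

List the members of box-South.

box-South = {dial, plug, washer}

From (2): washer ∈ box-South.
From (6): plug ∈ box-South.
(3) (exactly one): spring ∉ box-South.
(4) (exactly one): anchor ∈ box-Y.
(5): dial matches washer: dial ∉ box-Y.
(5): dial matches washer: dial ∈ box-South.
(1) (exactly one): gasket ∉ box-South.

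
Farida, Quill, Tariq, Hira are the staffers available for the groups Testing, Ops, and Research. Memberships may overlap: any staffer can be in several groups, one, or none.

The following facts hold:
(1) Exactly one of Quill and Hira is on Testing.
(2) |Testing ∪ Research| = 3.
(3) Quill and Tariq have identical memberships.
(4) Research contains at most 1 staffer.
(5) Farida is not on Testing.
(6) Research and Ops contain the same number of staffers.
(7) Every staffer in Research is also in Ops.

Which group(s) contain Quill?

Quill: Testing

From (5): Farida ∉ Testing.
Suppose Quill ∉ Testing: no assignment then satisfies all the clues, so Quill ∈ Testing.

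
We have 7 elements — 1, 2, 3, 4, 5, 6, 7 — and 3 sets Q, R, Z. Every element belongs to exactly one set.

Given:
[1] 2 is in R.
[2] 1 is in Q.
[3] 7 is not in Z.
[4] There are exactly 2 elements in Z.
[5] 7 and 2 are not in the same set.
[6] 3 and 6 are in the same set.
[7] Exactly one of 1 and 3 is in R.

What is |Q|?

From (1): 2 ∈ R.
From (2): 1 ∈ Q.
From (3): 7 ∉ Z.
(5): 7 ∉ R.
(7) (exactly one): 3 ∈ R.
Only one set left: 7 ∈ Q.
(6): 6 matches 3: 6 ∉ Q.
(6): 6 matches 3: 6 ∈ R.
(4): only 2 candidates remain for Z, so all are in.

2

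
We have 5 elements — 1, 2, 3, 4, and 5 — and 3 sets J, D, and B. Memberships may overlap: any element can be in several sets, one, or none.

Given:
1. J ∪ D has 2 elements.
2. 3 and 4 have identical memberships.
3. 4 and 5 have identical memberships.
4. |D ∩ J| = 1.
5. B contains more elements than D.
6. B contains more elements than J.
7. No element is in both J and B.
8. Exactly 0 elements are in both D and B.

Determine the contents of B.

B = {3, 4, 5}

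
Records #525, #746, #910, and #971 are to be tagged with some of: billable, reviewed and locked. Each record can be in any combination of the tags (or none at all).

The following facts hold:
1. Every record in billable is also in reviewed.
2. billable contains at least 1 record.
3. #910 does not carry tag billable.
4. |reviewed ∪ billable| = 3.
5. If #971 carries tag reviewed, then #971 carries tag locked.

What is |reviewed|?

3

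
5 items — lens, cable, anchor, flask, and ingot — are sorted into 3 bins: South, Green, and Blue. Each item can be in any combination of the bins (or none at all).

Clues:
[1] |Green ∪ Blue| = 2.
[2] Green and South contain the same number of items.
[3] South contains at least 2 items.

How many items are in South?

2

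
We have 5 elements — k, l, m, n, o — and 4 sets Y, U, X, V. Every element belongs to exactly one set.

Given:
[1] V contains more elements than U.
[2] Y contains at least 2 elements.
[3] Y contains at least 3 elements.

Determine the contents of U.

U = {}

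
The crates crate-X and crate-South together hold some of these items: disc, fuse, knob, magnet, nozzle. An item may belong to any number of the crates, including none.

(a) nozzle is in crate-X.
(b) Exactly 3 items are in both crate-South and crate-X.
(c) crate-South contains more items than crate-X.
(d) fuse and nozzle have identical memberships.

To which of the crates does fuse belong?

fuse: crate-South, crate-X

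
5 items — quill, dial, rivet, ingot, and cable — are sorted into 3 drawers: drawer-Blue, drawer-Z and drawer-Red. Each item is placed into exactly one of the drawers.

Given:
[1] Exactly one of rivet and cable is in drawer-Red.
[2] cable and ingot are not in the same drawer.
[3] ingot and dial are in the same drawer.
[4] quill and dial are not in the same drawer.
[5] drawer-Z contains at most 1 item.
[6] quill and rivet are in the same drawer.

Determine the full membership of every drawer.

drawer-Blue = {dial, ingot}; drawer-Z = {cable}; drawer-Red = {quill, rivet}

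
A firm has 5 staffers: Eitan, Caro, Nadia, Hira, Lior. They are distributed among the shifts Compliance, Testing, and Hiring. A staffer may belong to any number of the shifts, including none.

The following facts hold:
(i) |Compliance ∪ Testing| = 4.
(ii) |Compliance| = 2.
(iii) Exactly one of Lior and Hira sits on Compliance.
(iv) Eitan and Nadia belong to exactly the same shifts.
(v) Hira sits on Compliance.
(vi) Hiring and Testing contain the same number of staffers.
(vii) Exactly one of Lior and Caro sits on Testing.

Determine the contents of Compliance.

Compliance = {Caro, Hira}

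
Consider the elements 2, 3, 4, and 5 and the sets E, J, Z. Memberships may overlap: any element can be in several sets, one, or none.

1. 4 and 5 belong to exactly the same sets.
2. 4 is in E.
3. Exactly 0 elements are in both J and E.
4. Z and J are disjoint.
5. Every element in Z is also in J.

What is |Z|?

0

From (2): 4 ∈ E.
(1): 5 matches 4: 5 ∈ E.
Suppose 2 ∈ Z: no assignment then satisfies all the clues, so 2 ∉ Z.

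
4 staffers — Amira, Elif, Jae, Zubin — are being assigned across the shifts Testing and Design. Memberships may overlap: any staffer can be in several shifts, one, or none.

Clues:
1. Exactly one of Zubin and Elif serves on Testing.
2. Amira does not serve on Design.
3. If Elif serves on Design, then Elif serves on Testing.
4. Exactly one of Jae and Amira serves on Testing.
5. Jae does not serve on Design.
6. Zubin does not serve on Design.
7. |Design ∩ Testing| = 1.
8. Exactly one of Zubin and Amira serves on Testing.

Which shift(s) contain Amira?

From (2): Amira ∉ Design.
From (5): Jae ∉ Design.
From (6): Zubin ∉ Design.
Suppose Amira ∉ Testing: no assignment then satisfies all the clues, so Amira ∈ Testing.

Amira: Testing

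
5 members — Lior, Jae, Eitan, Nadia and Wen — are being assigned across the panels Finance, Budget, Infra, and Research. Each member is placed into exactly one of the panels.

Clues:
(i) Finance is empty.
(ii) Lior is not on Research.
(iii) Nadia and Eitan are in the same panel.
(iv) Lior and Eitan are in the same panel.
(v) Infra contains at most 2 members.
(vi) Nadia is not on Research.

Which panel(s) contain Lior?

Lior: Budget

From (ii): Lior ∉ Research.
From (vi): Nadia ∉ Research.
(i): Finance already has 0, so the rest are out.
(iii): Eitan matches Nadia: Eitan ∉ Research.
Suppose Lior ∉ Budget: no assignment then satisfies all the clues, so Lior ∈ Budget.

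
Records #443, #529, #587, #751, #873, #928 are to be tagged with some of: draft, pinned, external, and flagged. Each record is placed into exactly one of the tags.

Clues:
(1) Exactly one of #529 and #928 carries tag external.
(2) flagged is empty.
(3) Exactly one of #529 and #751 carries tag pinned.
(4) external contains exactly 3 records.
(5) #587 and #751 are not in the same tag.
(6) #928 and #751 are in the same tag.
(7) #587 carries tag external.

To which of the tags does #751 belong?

From (7): #587 ∈ external.
(2): flagged already has 0, so the rest are out.
(5): #751 ∉ external.
(6): #928 matches #751: #928 ∉ external.
(1) (exactly one): #529 ∈ external.
(3) (exactly one): #751 ∈ pinned.
(6): #928 matches #751: #928 ∉ draft.
(6): #928 matches #751: #928 ∈ pinned.

#751: pinned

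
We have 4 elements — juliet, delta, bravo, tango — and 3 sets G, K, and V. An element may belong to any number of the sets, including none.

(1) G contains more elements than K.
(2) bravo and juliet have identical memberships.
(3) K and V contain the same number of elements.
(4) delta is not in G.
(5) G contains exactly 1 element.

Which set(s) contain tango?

tango: G

From (4): delta ∉ G.
Suppose tango ∉ G: no assignment then satisfies all the clues, so tango ∈ G.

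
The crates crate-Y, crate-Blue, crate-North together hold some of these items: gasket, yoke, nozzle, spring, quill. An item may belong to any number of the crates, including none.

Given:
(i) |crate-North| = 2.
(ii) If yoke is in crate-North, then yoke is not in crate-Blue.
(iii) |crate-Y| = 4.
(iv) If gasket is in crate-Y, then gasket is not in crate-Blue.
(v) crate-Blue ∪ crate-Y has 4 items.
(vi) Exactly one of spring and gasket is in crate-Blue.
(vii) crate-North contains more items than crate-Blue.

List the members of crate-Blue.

crate-Blue = {spring}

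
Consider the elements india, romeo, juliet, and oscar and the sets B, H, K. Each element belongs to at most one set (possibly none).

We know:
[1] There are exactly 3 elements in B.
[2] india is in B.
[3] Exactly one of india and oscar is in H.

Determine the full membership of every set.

B = {india, juliet, romeo}; H = {oscar}; K = {}

From (2): india ∈ B.
(3) (exactly one): oscar ∈ H.
(1): only 3 candidates remain for B, so all are in.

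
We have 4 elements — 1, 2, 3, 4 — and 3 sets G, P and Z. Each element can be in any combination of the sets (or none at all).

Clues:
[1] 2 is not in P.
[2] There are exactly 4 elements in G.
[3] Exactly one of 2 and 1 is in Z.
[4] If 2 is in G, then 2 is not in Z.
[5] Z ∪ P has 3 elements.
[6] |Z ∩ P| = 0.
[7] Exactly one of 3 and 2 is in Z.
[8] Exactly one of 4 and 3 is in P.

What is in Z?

From (1): 2 ∉ P.
(2): only 4 candidates remain for G, so all are in.
(4): 2 ∉ Z.
(7) (exactly one): 3 ∈ Z.
(3) (exactly one): 1 ∈ Z.
Suppose 4 ∈ Z: no assignment then satisfies all the clues, so 4 ∉ Z.

Z = {1, 3}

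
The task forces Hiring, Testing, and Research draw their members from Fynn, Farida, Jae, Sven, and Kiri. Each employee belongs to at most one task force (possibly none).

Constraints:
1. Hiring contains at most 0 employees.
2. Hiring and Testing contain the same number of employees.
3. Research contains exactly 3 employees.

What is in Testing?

Testing = {}

(1): Hiring already has 0, so the rest are out.
Suppose Fynn ∈ Testing: no assignment then satisfies all the clues, so Fynn ∉ Testing.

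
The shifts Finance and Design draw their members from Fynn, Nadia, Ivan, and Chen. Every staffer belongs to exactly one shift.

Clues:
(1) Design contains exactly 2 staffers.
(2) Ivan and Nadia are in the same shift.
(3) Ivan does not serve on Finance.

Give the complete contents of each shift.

From (3): Ivan ∉ Finance.
(2): Nadia matches Ivan: Nadia ∉ Finance.
Only one shift left: Nadia ∈ Design.
Only one shift left: Ivan ∈ Design.
(1): Design already has 2, so the rest are out.
Only one shift left: Fynn ∈ Finance.
Only one shift left: Chen ∈ Finance.

Finance = {Chen, Fynn}; Design = {Ivan, Nadia}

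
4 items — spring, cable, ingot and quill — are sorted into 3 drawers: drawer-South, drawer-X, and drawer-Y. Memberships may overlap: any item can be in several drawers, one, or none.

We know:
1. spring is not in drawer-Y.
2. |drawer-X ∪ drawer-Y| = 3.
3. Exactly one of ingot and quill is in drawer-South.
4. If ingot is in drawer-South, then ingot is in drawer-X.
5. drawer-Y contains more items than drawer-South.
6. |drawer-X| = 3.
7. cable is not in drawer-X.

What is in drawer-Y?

From (1): spring ∉ drawer-Y.
From (7): cable ∉ drawer-X.
(6): only 3 candidates remain for drawer-X, so all are in.
Suppose cable ∈ drawer-Y: no assignment then satisfies all the clues, so cable ∉ drawer-Y.

drawer-Y = {ingot, quill}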